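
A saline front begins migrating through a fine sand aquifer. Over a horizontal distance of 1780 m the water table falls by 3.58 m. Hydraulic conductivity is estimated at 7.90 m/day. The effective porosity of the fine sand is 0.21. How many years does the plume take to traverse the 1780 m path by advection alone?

64.4

Hydraulic gradient i = Δh / L = 3.58 / 1780 = 0.002011.
Darcy flux q = K · i = 7.900 × 0.002011 = 0.01589 m/day.
Seepage velocity v = q / n_e = 0.01589 / 0.21 = 0.07566 m/day.
Travel time t = L / v = 1780 / 0.07566 = 23526 days = 64.41 years.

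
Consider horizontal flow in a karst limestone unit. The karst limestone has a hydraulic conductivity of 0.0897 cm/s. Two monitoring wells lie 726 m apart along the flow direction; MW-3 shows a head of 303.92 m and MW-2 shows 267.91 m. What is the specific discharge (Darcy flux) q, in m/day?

3.84

Convert K: 0.0897 cm/s × 864 = 77.50 m/day.
Hydraulic gradient i = (303.92 − 267.91) / 726 = 36.01 / 726 = 0.04960.
Specific discharge q = K · i = 77.50 × 0.04960 = 3.844 m/day.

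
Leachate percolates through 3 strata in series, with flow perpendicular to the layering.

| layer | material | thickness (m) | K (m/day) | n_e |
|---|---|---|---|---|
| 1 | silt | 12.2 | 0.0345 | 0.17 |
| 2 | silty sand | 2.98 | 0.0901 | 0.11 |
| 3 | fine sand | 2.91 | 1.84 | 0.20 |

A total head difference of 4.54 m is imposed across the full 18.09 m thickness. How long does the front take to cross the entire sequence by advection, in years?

With flow normal to the layers, continuity requires the same specific discharge q through every layer.
Σ(b_i/K_i) = 12.2/0.0345 + 2.98/0.0901 + 2.91/1.84 = 388.3 d.
q = Δh / Σ(b_i/K_i) = 4.54 / 388.3 = 0.01169 m/day.
In each layer the seepage velocity is v_i = q/n_i, so the layer transit time is t_i = b_i·n_i / q:
  layer 1 (silt): t_1 = 12.2 × 0.17 / 0.01169 = 177.4 d
  layer 2 (silty sand): t_2 = 2.98 × 0.11 / 0.01169 = 28.03 d
  layer 3 (fine sand): t_3 = 2.91 × 0.20 / 0.01169 = 49.77 d
Total t = Σ t_i = 255.2 days = 0.6987 years.

0.699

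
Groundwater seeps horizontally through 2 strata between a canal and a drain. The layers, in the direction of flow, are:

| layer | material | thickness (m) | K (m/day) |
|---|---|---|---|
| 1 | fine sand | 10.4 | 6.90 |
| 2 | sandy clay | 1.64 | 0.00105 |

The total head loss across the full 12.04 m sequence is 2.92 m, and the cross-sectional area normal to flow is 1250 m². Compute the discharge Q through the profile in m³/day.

Flow is perpendicular to layering, so the layers act in series and the equivalent K is the thickness-weighted harmonic mean.
Total thickness L = 10.4 + 1.64 = 12.04 m.
Σ(b_i/K_i) = 10.4/6.90 + 1.64/0.00105 = 1563 d.
K_eq = L / Σ(b_i/K_i) = 12.04 / 1563 = 0.007701 m/day.
Q = K_eq · A · (Δh/L) = 0.007701 × 1250 × (2.92/12.04) = 2.335 m³/day.

2.33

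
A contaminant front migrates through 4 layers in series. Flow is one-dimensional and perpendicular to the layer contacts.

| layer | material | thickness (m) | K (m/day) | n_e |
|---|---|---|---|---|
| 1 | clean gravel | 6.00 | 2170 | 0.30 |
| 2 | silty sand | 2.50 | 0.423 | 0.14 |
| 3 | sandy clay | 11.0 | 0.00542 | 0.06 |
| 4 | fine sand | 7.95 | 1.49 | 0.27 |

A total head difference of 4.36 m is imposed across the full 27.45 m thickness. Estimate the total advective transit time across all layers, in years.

6.35

With flow normal to the layers, continuity requires the same specific discharge q through every layer.
Σ(b_i/K_i) = 6.00/2170 + 2.50/0.423 + 11.0/0.00542 + 7.95/1.49 = 2041 d.
q = Δh / Σ(b_i/K_i) = 4.36 / 2041 = 0.002136 m/day.
In each layer the seepage velocity is v_i = q/n_i, so the layer transit time is t_i = b_i·n_i / q:
  layer 1 (clean gravel): t_1 = 6.00 × 0.30 / 0.002136 = 842.5 d
  layer 2 (silty sand): t_2 = 2.50 × 0.14 / 0.002136 = 163.8 d
  layer 3 (sandy clay): t_3 = 11.0 × 0.06 / 0.002136 = 308.9 d
  layer 4 (fine sand): t_4 = 7.95 × 0.27 / 0.002136 = 1005 d
Total t = Σ t_i = 2320 days = 6.352 years.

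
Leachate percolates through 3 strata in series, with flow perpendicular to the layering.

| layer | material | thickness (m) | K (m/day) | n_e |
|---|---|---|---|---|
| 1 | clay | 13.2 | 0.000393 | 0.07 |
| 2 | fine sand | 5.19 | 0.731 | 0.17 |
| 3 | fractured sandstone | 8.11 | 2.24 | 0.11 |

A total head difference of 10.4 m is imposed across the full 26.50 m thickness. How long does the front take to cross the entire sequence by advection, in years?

With flow normal to the layers, continuity requires the same specific discharge q through every layer.
Σ(b_i/K_i) = 13.2/0.000393 + 5.19/0.731 + 8.11/2.24 = 33599 d.
q = Δh / Σ(b_i/K_i) = 10.4 / 33599 = 0.0003095 m/day.
In each layer the seepage velocity is v_i = q/n_i, so the layer transit time is t_i = b_i·n_i / q:
  layer 1 (clay): t_1 = 13.2 × 0.07 / 0.0003095 = 2985 d
  layer 2 (fine sand): t_2 = 5.19 × 0.17 / 0.0003095 = 2850 d
  layer 3 (fractured sandstone): t_3 = 8.11 × 0.11 / 0.0003095 = 2882 d
Total t = Σ t_i = 8718 days = 23.87 years.

23.9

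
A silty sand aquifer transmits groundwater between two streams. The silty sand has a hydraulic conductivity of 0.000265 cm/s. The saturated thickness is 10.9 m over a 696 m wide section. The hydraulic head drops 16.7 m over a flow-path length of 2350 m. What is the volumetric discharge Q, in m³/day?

12.3

Convert K: 0.000265 cm/s × 864 = 0.2290 m/day.
Cross-sectional area A = 696 × 10.9 = 7586 m².
Hydraulic gradient i = Δh / L = 16.7 / 2350 = 0.007106.
Darcy's law: Q = K · A · i = 0.2290 × 7586 × 0.007106 = 12.34 m³/day.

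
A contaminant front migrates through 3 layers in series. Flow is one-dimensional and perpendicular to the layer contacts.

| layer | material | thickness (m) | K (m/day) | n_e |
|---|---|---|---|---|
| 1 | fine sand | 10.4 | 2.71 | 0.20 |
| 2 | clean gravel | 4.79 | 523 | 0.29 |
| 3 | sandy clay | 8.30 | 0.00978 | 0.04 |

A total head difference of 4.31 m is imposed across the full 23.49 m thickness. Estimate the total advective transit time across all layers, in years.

2.06

With flow normal to the layers, continuity requires the same specific discharge q through every layer.
Σ(b_i/K_i) = 10.4/2.71 + 4.79/523 + 8.30/0.00978 = 852.5 d.
q = Δh / Σ(b_i/K_i) = 4.31 / 852.5 = 0.005056 m/day.
In each layer the seepage velocity is v_i = q/n_i, so the layer transit time is t_i = b_i·n_i / q:
  layer 1 (fine sand): t_1 = 10.4 × 0.20 / 0.005056 = 411.4 d
  layer 2 (clean gravel): t_2 = 4.79 × 0.29 / 0.005056 = 274.8 d
  layer 3 (sandy clay): t_3 = 8.30 × 0.04 / 0.005056 = 65.67 d
Total t = Σ t_i = 751.9 days = 2.058 years.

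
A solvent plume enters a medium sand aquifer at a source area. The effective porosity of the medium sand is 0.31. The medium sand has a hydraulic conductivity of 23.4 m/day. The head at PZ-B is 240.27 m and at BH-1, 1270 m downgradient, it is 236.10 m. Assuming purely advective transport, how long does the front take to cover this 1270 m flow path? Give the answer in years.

14.0

Hydraulic gradient i = (240.27 − 236.10) / 1270 = 4.17 / 1270 = 0.003283.
Darcy flux q = K · i = 23.40 × 0.003283 = 0.07683 m/day.
Seepage velocity v = q / n_e = 0.07683 / 0.31 = 0.2478 m/day.
Travel time t = L / v = 1270 / 0.2478 = 5124 days = 14.03 years.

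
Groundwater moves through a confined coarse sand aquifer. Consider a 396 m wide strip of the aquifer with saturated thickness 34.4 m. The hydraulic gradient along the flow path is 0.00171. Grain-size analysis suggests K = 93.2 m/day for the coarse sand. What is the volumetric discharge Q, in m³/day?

2170

Cross-sectional area A = 396 × 34.4 = 13622 m².
Hydraulic gradient i = 0.00171.
Darcy's law: Q = K · A · i = 93.20 × 13622 × 0.001710 = 2171 m³/day.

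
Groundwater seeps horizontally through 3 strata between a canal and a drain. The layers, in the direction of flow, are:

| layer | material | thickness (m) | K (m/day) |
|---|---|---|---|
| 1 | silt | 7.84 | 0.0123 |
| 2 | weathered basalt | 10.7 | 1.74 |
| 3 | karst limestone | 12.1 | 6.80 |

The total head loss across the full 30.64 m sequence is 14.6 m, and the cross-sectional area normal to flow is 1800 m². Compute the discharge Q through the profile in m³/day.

Flow is perpendicular to layering, so the layers act in series and the equivalent K is the thickness-weighted harmonic mean.
Total thickness L = 7.84 + 10.7 + 12.1 = 30.64 m.
Σ(b_i/K_i) = 7.84/0.0123 + 10.7/1.74 + 12.1/6.80 = 645.3 d.
K_eq = L / Σ(b_i/K_i) = 30.64 / 645.3 = 0.04748 m/day.
Q = K_eq · A · (Δh/L) = 0.04748 × 1800 × (14.6/30.64) = 40.72 m³/day.

40.7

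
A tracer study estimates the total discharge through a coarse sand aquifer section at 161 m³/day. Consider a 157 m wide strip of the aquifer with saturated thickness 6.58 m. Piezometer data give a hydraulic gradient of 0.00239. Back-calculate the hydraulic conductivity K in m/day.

65.2

Cross-sectional area A = 157 × 6.58 = 1033 m².
Hydraulic gradient i = 0.00239.
From Q = K·A·i, K = Q / (A·i) = 161 / (1033 × 0.002390) = 65.21 m/day.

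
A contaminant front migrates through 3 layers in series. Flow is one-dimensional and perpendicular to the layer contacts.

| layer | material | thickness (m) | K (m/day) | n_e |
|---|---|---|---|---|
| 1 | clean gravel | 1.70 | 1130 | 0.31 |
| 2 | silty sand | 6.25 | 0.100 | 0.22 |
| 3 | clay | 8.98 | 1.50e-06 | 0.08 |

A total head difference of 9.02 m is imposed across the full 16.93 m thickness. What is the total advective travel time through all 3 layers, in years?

4760

With flow normal to the layers, continuity requires the same specific discharge q through every layer.
Σ(b_i/K_i) = 1.70/1130 + 6.25/0.100 + 8.98/1.50e-06 = 5.987e+06 d.
q = Δh / Σ(b_i/K_i) = 9.02 / 5.987e+06 = 1.507e-06 m/day.
In each layer the seepage velocity is v_i = q/n_i, so the layer transit time is t_i = b_i·n_i / q:
  layer 1 (clean gravel): t_1 = 1.70 × 0.31 / 1.507e-06 = 3.498e+05 d
  layer 2 (silty sand): t_2 = 6.25 × 0.22 / 1.507e-06 = 9.126e+05 d
  layer 3 (clay): t_3 = 8.98 × 0.08 / 1.507e-06 = 4.768e+05 d
Total t = Σ t_i = 1.739e+06 days = 4762 years.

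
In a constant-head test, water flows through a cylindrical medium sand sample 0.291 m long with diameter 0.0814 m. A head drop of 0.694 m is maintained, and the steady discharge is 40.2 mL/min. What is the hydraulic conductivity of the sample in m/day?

4.66

Cross-sectional area A = π·(d/2)² = π × (0.0814/2)² = 0.005204 m².
Convert discharge: 40.2 mL/min = 6.700e-07 m³/s.
Darcy's law rearranged: K = Q·L / (A·Δh) = 6.700e-07 × 0.291 / (0.005204 × 0.694) = 5.398e-05 m/s = 4.664 m/day.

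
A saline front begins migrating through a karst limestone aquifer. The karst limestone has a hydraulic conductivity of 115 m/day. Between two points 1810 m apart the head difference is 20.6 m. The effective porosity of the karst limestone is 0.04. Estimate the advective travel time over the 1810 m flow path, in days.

55.3

Hydraulic gradient i = Δh / L = 20.6 / 1810 = 0.01138.
Darcy flux q = K · i = 115.0 × 0.01138 = 1.309 m/day.
Seepage velocity v = q / n_e = 1.309 / 0.04 = 32.72 m/day.
Travel time t = L / v = 1810 / 32.72 = 55.32 days.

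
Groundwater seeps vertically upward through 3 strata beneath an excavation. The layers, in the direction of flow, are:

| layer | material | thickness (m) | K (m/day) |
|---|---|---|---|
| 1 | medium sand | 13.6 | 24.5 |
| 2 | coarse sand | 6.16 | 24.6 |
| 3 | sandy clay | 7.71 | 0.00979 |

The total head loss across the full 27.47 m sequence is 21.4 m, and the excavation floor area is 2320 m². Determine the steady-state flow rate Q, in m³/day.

63.0

Flow is perpendicular to layering, so the layers act in series and the equivalent K is the thickness-weighted harmonic mean.
Total thickness L = 13.6 + 6.16 + 7.71 = 27.47 m.
Σ(b_i/K_i) = 13.6/24.5 + 6.16/24.6 + 7.71/0.00979 = 788.3 d.
K_eq = L / Σ(b_i/K_i) = 27.47 / 788.3 = 0.03485 m/day.
Q = K_eq · A · (Δh/L) = 0.03485 × 2320 × (21.4/27.47) = 62.98 m³/day.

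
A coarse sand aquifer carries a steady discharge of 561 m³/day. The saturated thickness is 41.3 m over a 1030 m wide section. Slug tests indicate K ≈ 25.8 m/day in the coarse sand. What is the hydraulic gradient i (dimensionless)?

Cross-sectional area A = 1030 × 41.3 = 42539 m².
From Q = K·A·i, i = Q / (K·A) = 561 / (25.80 × 42539) = 0.0005112.

0.000511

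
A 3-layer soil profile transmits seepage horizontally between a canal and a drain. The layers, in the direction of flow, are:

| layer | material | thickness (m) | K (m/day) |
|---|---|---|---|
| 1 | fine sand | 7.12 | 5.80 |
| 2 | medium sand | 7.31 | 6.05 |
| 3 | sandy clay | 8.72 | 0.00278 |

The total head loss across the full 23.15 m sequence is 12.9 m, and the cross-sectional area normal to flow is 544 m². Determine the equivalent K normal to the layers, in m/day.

Flow is perpendicular to layering, so the layers act in series and the equivalent K is the thickness-weighted harmonic mean.
Total thickness L = 7.12 + 7.31 + 8.72 = 23.15 m.
Σ(b_i/K_i) = 7.12/5.80 + 7.31/6.05 + 8.72/0.00278 = 3139 d.
K_eq = L / Σ(b_i/K_i) = 23.15 / 3139 = 0.007375 m/day.

0.00737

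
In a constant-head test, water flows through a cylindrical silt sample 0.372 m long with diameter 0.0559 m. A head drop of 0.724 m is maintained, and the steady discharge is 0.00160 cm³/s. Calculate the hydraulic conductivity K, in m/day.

0.0289

Cross-sectional area A = π·(d/2)² = π × (0.0559/2)² = 0.002454 m².
Convert discharge: 0.00160 cm³/s = 1.600e-09 m³/s.
Darcy's law rearranged: K = Q·L / (A·Δh) = 1.600e-09 × 0.372 / (0.002454 × 0.724) = 3.350e-07 m/s = 0.02894 m/day.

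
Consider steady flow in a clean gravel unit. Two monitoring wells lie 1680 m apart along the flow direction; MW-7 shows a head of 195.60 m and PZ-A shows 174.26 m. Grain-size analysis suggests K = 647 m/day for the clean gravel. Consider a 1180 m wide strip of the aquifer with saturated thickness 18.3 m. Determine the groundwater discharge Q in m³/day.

177000

Cross-sectional area A = 1180 × 18.3 = 21594 m².
Hydraulic gradient i = (195.60 − 174.26) / 1680 = 21.34 / 1680 = 0.01270.
Darcy's law: Q = K · A · i = 647.0 × 21594 × 0.01270 = 1.775e+05 m³/day.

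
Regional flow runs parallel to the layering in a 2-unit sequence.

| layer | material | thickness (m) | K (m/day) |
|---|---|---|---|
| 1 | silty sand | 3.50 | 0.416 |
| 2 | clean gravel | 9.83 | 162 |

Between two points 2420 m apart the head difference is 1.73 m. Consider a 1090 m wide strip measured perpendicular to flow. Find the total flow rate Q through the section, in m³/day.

Flow is parallel to layering, so each bed carries its own Darcy discharge and the transmissivities add.
Σ(K_i·b_i) = 0.416×3.50 + 162×9.83 = 1594 m²/day.
Hydraulic gradient i = Δh / L = 1.73 / 2420 = 0.0007149.
Q = Σ(K_i·b_i) · W · i = 1594 × 1090 × 0.0007149 = 1242 m³/day.

1240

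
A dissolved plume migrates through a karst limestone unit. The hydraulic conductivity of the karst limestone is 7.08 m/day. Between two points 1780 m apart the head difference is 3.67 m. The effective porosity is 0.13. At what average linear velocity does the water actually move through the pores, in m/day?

0.112

Hydraulic gradient i = Δh / L = 3.67 / 1780 = 0.002062.
Darcy flux q = K · i = 7.080 × 0.002062 = 0.01460 m/day.
Seepage velocity v = q / n_e = 0.01460 / 0.13 = 0.1123 m/day.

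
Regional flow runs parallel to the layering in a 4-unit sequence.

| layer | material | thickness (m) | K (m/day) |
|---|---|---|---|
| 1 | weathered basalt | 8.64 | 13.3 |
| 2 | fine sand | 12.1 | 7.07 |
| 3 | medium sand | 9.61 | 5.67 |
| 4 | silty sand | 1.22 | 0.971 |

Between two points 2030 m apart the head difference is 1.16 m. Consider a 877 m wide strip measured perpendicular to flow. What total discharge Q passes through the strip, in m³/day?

Flow is parallel to layering, so each bed carries its own Darcy discharge and the transmissivities add.
Σ(K_i·b_i) = 13.3×8.64 + 7.07×12.1 + 5.67×9.61 + 0.971×1.22 = 256.1 m²/day.
Hydraulic gradient i = Δh / L = 1.16 / 2030 = 0.0005714.
Q = Σ(K_i·b_i) · W · i = 256.1 × 877 × 0.0005714 = 128.4 m³/day.

128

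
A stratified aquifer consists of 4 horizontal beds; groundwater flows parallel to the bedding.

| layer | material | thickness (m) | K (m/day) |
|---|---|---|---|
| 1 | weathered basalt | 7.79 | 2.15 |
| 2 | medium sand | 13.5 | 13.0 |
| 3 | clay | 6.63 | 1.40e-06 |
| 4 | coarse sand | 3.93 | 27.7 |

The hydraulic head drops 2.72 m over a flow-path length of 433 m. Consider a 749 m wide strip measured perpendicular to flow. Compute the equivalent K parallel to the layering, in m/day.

9.45

Flow is parallel to layering, so each bed carries its own Darcy discharge and the transmissivities add.
Σ(K_i·b_i) = 2.15×7.79 + 13.0×13.5 + 1.40e-06×6.63 + 27.7×3.93 = 301.1 m²/day.
Total thickness b = 31.85 m, so K_eq = Σ(K_i·b_i)/b = 9.454 m/day.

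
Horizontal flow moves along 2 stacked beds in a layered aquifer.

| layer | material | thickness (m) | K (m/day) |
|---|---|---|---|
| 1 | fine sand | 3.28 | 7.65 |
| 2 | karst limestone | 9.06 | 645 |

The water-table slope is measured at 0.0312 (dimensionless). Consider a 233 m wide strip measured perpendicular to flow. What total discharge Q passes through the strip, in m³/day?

Flow is parallel to layering, so each bed carries its own Darcy discharge and the transmissivities add.
Σ(K_i·b_i) = 7.65×3.28 + 645×9.06 = 5869 m²/day.
Hydraulic gradient i = 0.0312.
Q = Σ(K_i·b_i) · W · i = 5869 × 233 × 0.03120 = 42664 m³/day.

42700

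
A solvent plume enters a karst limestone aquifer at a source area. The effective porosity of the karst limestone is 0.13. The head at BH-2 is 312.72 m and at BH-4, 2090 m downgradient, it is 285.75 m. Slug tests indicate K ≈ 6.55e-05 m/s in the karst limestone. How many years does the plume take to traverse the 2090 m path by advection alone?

Convert K: 6.55e-05 m/s × 86400 = 5.659 m/day.
Hydraulic gradient i = (312.72 − 285.75) / 2090 = 26.97 / 2090 = 0.01290.
Darcy flux q = K · i = 5.659 × 0.01290 = 0.07303 m/day.
Seepage velocity v = q / n_e = 0.07303 / 0.13 = 0.5618 m/day.
Travel time t = L / v = 2090 / 0.5618 = 3720 days = 10.19 years.

10.2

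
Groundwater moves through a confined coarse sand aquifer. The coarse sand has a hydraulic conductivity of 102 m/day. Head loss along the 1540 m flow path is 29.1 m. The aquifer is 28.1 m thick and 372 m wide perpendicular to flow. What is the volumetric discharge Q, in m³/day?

20100

Cross-sectional area A = 372 × 28.1 = 10453 m².
Hydraulic gradient i = Δh / L = 29.1 / 1540 = 0.01890.
Darcy's law: Q = K · A · i = 102.0 × 10453 × 0.01890 = 20148 m³/day.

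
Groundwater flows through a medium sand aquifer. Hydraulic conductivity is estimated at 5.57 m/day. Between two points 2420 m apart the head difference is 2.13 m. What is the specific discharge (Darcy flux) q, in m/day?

0.00490

Hydraulic gradient i = Δh / L = 2.13 / 2420 = 0.0008802.
Specific discharge q = K · i = 5.570 × 0.0008802 = 0.004903 m/day.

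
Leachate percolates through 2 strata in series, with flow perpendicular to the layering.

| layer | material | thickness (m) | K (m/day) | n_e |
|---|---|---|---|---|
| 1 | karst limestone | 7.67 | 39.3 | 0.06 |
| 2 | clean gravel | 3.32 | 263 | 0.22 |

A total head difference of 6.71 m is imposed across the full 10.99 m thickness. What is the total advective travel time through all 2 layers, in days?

With flow normal to the layers, continuity requires the same specific discharge q through every layer.
Σ(b_i/K_i) = 7.67/39.3 + 3.32/263 = 0.2078 d.
q = Δh / Σ(b_i/K_i) = 6.71 / 0.2078 = 32.29 m/day.
In each layer the seepage velocity is v_i = q/n_i, so the layer transit time is t_i = b_i·n_i / q:
  layer 1 (karst limestone): t_1 = 7.67 × 0.06 / 32.29 = 0.01425 d
  layer 2 (clean gravel): t_2 = 3.32 × 0.22 / 32.29 = 0.02262 d
Total t = Σ t_i = 0.03687 days.

0.0369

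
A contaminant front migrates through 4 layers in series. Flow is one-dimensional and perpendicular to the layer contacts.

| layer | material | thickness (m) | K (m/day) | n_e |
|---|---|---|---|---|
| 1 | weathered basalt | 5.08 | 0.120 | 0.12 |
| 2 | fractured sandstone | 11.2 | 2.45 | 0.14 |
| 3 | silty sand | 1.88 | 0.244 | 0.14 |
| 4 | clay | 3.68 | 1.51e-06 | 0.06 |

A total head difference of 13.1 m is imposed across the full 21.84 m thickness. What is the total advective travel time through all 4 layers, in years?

1360

With flow normal to the layers, continuity requires the same specific discharge q through every layer.
Σ(b_i/K_i) = 5.08/0.120 + 11.2/2.45 + 1.88/0.244 + 3.68/1.51e-06 = 2.437e+06 d.
q = Δh / Σ(b_i/K_i) = 13.1 / 2.437e+06 = 5.375e-06 m/day.
In each layer the seepage velocity is v_i = q/n_i, so the layer transit time is t_i = b_i·n_i / q:
  layer 1 (weathered basalt): t_1 = 5.08 × 0.12 / 5.375e-06 = 1.134e+05 d
  layer 2 (fractured sandstone): t_2 = 11.2 × 0.14 / 5.375e-06 = 2.917e+05 d
  layer 3 (silty sand): t_3 = 1.88 × 0.14 / 5.375e-06 = 48966 d
  layer 4 (clay): t_4 = 3.68 × 0.06 / 5.375e-06 = 41078 d
Total t = Σ t_i = 4.952e+05 days = 1356 years.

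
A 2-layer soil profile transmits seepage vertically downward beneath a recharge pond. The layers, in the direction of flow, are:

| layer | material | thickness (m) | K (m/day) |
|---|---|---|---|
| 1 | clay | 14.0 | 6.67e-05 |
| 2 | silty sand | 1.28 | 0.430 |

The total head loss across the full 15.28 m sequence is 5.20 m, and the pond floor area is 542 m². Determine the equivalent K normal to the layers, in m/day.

Flow is perpendicular to layering, so the layers act in series and the equivalent K is the thickness-weighted harmonic mean.
Total thickness L = 14.0 + 1.28 = 15.28 m.
Σ(b_i/K_i) = 14.0/6.67e-05 + 1.28/0.430 = 2.099e+05 d.
K_eq = L / Σ(b_i/K_i) = 15.28 / 2.099e+05 = 7.280e-05 m/day.

7.28e-05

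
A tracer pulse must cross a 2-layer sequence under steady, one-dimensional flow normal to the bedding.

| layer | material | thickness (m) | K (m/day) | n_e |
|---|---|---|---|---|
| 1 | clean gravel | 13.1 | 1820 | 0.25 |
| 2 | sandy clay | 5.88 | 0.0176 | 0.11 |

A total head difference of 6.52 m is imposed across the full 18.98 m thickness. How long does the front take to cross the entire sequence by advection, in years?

With flow normal to the layers, continuity requires the same specific discharge q through every layer.
Σ(b_i/K_i) = 13.1/1820 + 5.88/0.0176 = 334.1 d.
q = Δh / Σ(b_i/K_i) = 6.52 / 334.1 = 0.01952 m/day.
In each layer the seepage velocity is v_i = q/n_i, so the layer transit time is t_i = b_i·n_i / q:
  layer 1 (clean gravel): t_1 = 13.1 × 0.25 / 0.01952 = 167.8 d
  layer 2 (sandy clay): t_2 = 5.88 × 0.11 / 0.01952 = 33.14 d
Total t = Σ t_i = 201.0 days = 0.5502 years.

0.550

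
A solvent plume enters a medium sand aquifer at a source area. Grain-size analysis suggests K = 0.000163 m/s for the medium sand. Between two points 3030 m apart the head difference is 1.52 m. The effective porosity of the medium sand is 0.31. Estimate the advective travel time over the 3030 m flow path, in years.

Convert K: 0.000163 m/s × 86400 = 14.08 m/day.
Hydraulic gradient i = Δh / L = 1.52 / 3030 = 0.0005017.
Darcy flux q = K · i = 14.08 × 0.0005017 = 0.007065 m/day.
Seepage velocity v = q / n_e = 0.007065 / 0.31 = 0.02279 m/day.
Travel time t = L / v = 3030 / 0.02279 = 1.330e+05 days = 364.0 years.

364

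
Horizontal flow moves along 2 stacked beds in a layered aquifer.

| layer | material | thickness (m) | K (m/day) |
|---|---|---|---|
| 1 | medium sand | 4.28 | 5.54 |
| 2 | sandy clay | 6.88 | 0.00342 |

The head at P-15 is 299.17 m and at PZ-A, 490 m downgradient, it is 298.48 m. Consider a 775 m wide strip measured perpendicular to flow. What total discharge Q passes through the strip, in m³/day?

Flow is parallel to layering, so each bed carries its own Darcy discharge and the transmissivities add.
Σ(K_i·b_i) = 5.54×4.28 + 0.00342×6.88 = 23.73 m²/day.
Hydraulic gradient i = (299.17 − 298.48) / 490 = 0.69 / 490 = 0.001408.
Q = Σ(K_i·b_i) · W · i = 23.73 × 775 × 0.001408 = 25.90 m³/day.

25.9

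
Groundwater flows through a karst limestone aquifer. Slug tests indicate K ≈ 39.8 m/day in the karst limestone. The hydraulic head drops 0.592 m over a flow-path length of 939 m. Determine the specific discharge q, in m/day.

Hydraulic gradient i = Δh / L = 0.592 / 939 = 0.0006305.
Specific discharge q = K · i = 39.80 × 0.0006305 = 0.02509 m/day.

0.0251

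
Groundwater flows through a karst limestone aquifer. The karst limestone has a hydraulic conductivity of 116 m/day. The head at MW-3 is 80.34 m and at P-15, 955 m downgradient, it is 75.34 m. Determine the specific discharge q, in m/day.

0.607

Hydraulic gradient i = (80.34 − 75.34) / 955 = 5 / 955 = 0.005236.
Specific discharge q = K · i = 116.0 × 0.005236 = 0.6073 m/day.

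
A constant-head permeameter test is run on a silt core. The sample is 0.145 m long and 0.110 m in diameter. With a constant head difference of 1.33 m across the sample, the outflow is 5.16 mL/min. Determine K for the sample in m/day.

0.0852

Cross-sectional area A = π·(d/2)² = π × (0.110/2)² = 0.009503 m².
Convert discharge: 5.16 mL/min = 8.600e-08 m³/s.
Darcy's law rearranged: K = Q·L / (A·Δh) = 8.600e-08 × 0.145 / (0.009503 × 1.33) = 9.866e-07 m/s = 0.08524 m/day.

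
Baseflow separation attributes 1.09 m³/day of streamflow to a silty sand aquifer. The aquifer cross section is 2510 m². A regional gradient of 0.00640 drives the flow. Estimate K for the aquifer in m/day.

0.0679

Hydraulic gradient i = 0.00640.
From Q = K·A·i, K = Q / (A·i) = 1.09 / (2510 × 0.006400) = 0.06785 m/day.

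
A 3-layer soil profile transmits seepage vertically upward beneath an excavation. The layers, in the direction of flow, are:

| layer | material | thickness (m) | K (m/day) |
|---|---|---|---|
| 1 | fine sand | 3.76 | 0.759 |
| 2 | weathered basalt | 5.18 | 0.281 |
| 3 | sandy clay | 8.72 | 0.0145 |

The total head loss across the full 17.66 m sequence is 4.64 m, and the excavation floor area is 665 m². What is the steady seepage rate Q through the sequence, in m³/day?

Flow is perpendicular to layering, so the layers act in series and the equivalent K is the thickness-weighted harmonic mean.
Total thickness L = 3.76 + 5.18 + 8.72 = 17.66 m.
Σ(b_i/K_i) = 3.76/0.759 + 5.18/0.281 + 8.72/0.0145 = 624.8 d.
K_eq = L / Σ(b_i/K_i) = 17.66 / 624.8 = 0.02827 m/day.
Q = K_eq · A · (Δh/L) = 0.02827 × 665 × (4.64/17.66) = 4.939 m³/day.

4.94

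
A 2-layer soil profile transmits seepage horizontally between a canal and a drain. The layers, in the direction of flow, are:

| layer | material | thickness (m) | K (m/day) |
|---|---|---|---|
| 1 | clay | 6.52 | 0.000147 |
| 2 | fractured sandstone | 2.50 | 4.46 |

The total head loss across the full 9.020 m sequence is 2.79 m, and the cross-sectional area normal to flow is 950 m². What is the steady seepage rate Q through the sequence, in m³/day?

0.0598

Flow is perpendicular to layering, so the layers act in series and the equivalent K is the thickness-weighted harmonic mean.
Total thickness L = 6.52 + 2.50 = 9.020 m.
Σ(b_i/K_i) = 6.52/0.000147 + 2.50/4.46 = 44354 d.
K_eq = L / Σ(b_i/K_i) = 9.020 / 44354 = 0.0002034 m/day.
Q = K_eq · A · (Δh/L) = 0.0002034 × 950 × (2.79/9.020) = 0.05976 m³/day.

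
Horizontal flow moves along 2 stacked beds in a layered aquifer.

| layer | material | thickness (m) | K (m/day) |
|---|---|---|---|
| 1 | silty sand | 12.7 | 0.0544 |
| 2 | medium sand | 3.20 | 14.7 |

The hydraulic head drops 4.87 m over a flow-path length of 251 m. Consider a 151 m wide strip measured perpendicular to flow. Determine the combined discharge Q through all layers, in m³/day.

Flow is parallel to layering, so each bed carries its own Darcy discharge and the transmissivities add.
Σ(K_i·b_i) = 0.0544×12.7 + 14.7×3.20 = 47.73 m²/day.
Hydraulic gradient i = Δh / L = 4.87 / 251 = 0.01940.
Q = Σ(K_i·b_i) · W · i = 47.73 × 151 × 0.01940 = 139.8 m³/day.

140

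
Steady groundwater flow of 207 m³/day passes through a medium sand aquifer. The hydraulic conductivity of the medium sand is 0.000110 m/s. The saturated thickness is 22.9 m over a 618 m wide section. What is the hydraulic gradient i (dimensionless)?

0.00154

Convert K: 0.000110 m/s × 86400 = 9.504 m/day.
Cross-sectional area A = 618 × 22.9 = 14152 m².
From Q = K·A·i, i = Q / (K·A) = 207 / (9.504 × 14152) = 0.001539.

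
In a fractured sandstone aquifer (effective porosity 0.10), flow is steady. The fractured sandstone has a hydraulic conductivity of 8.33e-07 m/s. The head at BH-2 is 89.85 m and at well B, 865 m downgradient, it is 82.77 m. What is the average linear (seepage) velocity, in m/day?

0.00589

Convert K: 8.33e-07 m/s × 86400 = 0.07197 m/day.
Hydraulic gradient i = (89.85 − 82.77) / 865 = 7.08 / 865 = 0.008185.
Darcy flux q = K · i = 0.07197 × 0.008185 = 0.0005891 m/day.
Seepage velocity v = q / n_e = 0.0005891 / 0.10 = 0.005891 m/day.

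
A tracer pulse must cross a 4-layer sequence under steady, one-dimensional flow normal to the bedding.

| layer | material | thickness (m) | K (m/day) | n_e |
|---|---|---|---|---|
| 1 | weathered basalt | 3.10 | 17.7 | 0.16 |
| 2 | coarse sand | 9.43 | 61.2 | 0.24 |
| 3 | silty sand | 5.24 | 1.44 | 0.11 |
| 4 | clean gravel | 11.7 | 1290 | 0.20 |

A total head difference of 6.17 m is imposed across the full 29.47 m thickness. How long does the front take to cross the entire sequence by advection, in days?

3.66

With flow normal to the layers, continuity requires the same specific discharge q through every layer.
Σ(b_i/K_i) = 3.10/17.7 + 9.43/61.2 + 5.24/1.44 + 11.7/1290 = 3.977 d.
q = Δh / Σ(b_i/K_i) = 6.17 / 3.977 = 1.551 m/day.
In each layer the seepage velocity is v_i = q/n_i, so the layer transit time is t_i = b_i·n_i / q:
  layer 1 (weathered basalt): t_1 = 3.10 × 0.16 / 1.551 = 0.3197 d
  layer 2 (coarse sand): t_2 = 9.43 × 0.24 / 1.551 = 1.459 d
  layer 3 (silty sand): t_3 = 5.24 × 0.11 / 1.551 = 0.3715 d
  layer 4 (clean gravel): t_4 = 11.7 × 0.20 / 1.551 = 1.508 d
Total t = Σ t_i = 3.658 days.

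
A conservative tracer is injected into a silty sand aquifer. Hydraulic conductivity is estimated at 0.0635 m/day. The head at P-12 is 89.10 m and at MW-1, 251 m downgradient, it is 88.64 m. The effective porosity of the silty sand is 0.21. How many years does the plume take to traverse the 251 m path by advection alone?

Hydraulic gradient i = (89.10 − 88.64) / 251 = 0.46 / 251 = 0.001833.
Darcy flux q = K · i = 0.06350 × 0.001833 = 0.0001164 m/day.
Seepage velocity v = q / n_e = 0.0001164 / 0.21 = 0.0005542 m/day.
Travel time t = L / v = 251 / 0.0005542 = 4.529e+05 days = 1240 years.

1240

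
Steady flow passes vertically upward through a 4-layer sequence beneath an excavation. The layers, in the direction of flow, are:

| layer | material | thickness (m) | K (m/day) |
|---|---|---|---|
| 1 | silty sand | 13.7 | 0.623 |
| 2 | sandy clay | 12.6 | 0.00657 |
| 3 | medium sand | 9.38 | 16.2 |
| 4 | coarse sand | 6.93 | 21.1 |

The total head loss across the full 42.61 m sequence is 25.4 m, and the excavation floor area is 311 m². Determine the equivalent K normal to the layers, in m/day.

Flow is perpendicular to layering, so the layers act in series and the equivalent K is the thickness-weighted harmonic mean.
Total thickness L = 13.7 + 12.6 + 9.38 + 6.93 = 42.61 m.
Σ(b_i/K_i) = 13.7/0.623 + 12.6/0.00657 + 9.38/16.2 + 6.93/21.1 = 1941 d.
K_eq = L / Σ(b_i/K_i) = 42.61 / 1941 = 0.02196 m/day.

0.0220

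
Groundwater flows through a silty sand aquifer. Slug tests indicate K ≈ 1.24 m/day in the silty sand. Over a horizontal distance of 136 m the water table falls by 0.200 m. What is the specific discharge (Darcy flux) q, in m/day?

Hydraulic gradient i = Δh / L = 0.200 / 136 = 0.001471.
Specific discharge q = K · i = 1.240 × 0.001471 = 0.001824 m/day.

0.00182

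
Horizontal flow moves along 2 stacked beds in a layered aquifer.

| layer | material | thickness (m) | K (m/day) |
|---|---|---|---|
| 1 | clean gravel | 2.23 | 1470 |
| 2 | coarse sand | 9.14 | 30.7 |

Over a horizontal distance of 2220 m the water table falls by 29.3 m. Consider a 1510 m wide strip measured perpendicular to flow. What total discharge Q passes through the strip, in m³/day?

Flow is parallel to layering, so each bed carries its own Darcy discharge and the transmissivities add.
Σ(K_i·b_i) = 1470×2.23 + 30.7×9.14 = 3559 m²/day.
Hydraulic gradient i = Δh / L = 29.3 / 2220 = 0.01320.
Q = Σ(K_i·b_i) · W · i = 3559 × 1510 × 0.01320 = 70922 m³/day.

70900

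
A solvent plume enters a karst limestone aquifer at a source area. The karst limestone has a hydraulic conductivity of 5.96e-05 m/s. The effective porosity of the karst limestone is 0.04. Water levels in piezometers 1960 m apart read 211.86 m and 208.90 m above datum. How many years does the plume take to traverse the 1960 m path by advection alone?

Convert K: 5.96e-05 m/s × 86400 = 5.149 m/day.
Hydraulic gradient i = (211.86 − 208.90) / 1960 = 2.96 / 1960 = 0.001510.
Darcy flux q = K · i = 5.149 × 0.001510 = 0.007777 m/day.
Seepage velocity v = q / n_e = 0.007777 / 0.04 = 0.1944 m/day.
Travel time t = L / v = 1960 / 0.1944 = 10081 days = 27.60 years.

27.6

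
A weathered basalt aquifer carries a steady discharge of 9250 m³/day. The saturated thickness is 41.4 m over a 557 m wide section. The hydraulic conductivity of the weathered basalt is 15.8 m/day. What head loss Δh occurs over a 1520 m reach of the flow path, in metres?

38.6

Cross-sectional area A = 557 × 41.4 = 23060 m².
From Q = K·A·i, i = Q / (K·A) = 9250 / (15.80 × 23060) = 0.02539.
Head loss Δh = i · L = 0.02539 × 1520 = 38.59 m.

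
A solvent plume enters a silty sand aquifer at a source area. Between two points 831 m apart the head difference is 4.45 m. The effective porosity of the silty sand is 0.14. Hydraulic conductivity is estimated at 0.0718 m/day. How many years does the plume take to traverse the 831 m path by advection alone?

828

Hydraulic gradient i = Δh / L = 4.45 / 831 = 0.005355.
Darcy flux q = K · i = 0.07180 × 0.005355 = 0.0003845 m/day.
Seepage velocity v = q / n_e = 0.0003845 / 0.14 = 0.002746 m/day.
Travel time t = L / v = 831 / 0.002746 = 3.026e+05 days = 828.4 years.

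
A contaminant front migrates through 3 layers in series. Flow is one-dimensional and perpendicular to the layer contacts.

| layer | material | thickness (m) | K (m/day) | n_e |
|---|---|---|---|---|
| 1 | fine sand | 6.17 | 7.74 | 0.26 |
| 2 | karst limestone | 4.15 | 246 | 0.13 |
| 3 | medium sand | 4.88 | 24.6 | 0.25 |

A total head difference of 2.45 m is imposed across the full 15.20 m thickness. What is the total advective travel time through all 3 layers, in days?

1.39

With flow normal to the layers, continuity requires the same specific discharge q through every layer.
Σ(b_i/K_i) = 6.17/7.74 + 4.15/246 + 4.88/24.6 = 1.012 d.
q = Δh / Σ(b_i/K_i) = 2.45 / 1.012 = 2.420 m/day.
In each layer the seepage velocity is v_i = q/n_i, so the layer transit time is t_i = b_i·n_i / q:
  layer 1 (fine sand): t_1 = 6.17 × 0.26 / 2.420 = 0.6629 d
  layer 2 (karst limestone): t_2 = 4.15 × 0.13 / 2.420 = 0.2229 d
  layer 3 (medium sand): t_3 = 4.88 × 0.25 / 2.420 = 0.5041 d
Total t = Σ t_i = 1.390 days.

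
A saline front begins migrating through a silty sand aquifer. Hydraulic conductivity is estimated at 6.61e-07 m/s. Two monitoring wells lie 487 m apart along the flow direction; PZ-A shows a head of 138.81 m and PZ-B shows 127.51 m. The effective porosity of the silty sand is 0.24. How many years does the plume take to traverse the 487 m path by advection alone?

241

Convert K: 6.61e-07 m/s × 86400 = 0.05711 m/day.
Hydraulic gradient i = (138.81 − 127.51) / 487 = 11.3 / 487 = 0.02320.
Darcy flux q = K · i = 0.05711 × 0.02320 = 0.001325 m/day.
Seepage velocity v = q / n_e = 0.001325 / 0.24 = 0.005521 m/day.
Travel time t = L / v = 487 / 0.005521 = 88201 days = 241.5 years.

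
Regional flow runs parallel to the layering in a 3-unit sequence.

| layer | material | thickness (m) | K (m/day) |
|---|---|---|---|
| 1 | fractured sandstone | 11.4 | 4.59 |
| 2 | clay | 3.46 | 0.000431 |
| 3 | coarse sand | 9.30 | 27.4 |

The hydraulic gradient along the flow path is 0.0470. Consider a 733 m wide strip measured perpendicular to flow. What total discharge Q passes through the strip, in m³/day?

10600

Flow is parallel to layering, so each bed carries its own Darcy discharge and the transmissivities add.
Σ(K_i·b_i) = 4.59×11.4 + 0.000431×3.46 + 27.4×9.30 = 307.1 m²/day.
Hydraulic gradient i = 0.0470.
Q = Σ(K_i·b_i) · W · i = 307.1 × 733 × 0.04700 = 10582 m³/day.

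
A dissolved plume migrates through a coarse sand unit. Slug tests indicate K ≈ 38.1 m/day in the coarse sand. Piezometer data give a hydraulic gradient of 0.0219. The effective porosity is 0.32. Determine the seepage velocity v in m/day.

Hydraulic gradient i = 0.0219.
Darcy flux q = K · i = 38.10 × 0.02190 = 0.8344 m/day.
Seepage velocity v = q / n_e = 0.8344 / 0.32 = 2.607 m/day.

2.61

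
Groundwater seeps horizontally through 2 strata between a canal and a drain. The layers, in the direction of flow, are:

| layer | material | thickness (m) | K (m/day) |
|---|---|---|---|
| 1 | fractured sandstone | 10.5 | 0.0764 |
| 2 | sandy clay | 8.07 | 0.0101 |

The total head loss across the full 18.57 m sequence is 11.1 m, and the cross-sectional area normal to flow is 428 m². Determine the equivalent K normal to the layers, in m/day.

0.0198

Flow is perpendicular to layering, so the layers act in series and the equivalent K is the thickness-weighted harmonic mean.
Total thickness L = 10.5 + 8.07 = 18.57 m.
Σ(b_i/K_i) = 10.5/0.0764 + 8.07/0.0101 = 936.4 d.
K_eq = L / Σ(b_i/K_i) = 18.57 / 936.4 = 0.01983 m/day.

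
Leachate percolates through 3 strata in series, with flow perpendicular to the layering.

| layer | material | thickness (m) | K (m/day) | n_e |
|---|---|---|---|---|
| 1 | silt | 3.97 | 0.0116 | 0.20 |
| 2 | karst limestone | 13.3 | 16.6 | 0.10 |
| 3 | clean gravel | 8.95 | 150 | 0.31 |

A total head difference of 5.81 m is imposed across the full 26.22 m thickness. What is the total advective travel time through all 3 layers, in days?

With flow normal to the layers, continuity requires the same specific discharge q through every layer.
Σ(b_i/K_i) = 3.97/0.0116 + 13.3/16.6 + 8.95/150 = 343.1 d.
q = Δh / Σ(b_i/K_i) = 5.81 / 343.1 = 0.01693 m/day.
In each layer the seepage velocity is v_i = q/n_i, so the layer transit time is t_i = b_i·n_i / q:
  layer 1 (silt): t_1 = 3.97 × 0.20 / 0.01693 = 46.89 d
  layer 2 (karst limestone): t_2 = 13.3 × 0.10 / 0.01693 = 78.54 d
  layer 3 (clean gravel): t_3 = 8.95 × 0.31 / 0.01693 = 163.8 d
Total t = Σ t_i = 289.3 days.

289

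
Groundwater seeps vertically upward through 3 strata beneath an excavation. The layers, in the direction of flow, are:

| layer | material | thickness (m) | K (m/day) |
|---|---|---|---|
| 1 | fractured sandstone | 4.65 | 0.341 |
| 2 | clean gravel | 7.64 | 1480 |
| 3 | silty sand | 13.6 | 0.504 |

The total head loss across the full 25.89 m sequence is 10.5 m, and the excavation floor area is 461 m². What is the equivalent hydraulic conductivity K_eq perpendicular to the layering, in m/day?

Flow is perpendicular to layering, so the layers act in series and the equivalent K is the thickness-weighted harmonic mean.
Total thickness L = 4.65 + 7.64 + 13.6 = 25.89 m.
Σ(b_i/K_i) = 4.65/0.341 + 7.64/1480 + 13.6/0.504 = 40.63 d.
K_eq = L / Σ(b_i/K_i) = 25.89 / 40.63 = 0.6373 m/day.

0.637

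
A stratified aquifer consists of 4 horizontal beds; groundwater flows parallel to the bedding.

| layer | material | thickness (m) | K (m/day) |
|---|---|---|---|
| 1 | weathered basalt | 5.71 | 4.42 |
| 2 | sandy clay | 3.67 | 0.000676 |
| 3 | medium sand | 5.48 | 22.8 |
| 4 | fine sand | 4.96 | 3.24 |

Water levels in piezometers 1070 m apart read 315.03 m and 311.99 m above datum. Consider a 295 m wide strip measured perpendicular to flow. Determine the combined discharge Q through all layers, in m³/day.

139

Flow is parallel to layering, so each bed carries its own Darcy discharge and the transmissivities add.
Σ(K_i·b_i) = 4.42×5.71 + 0.000676×3.67 + 22.8×5.48 + 3.24×4.96 = 166.3 m²/day.
Hydraulic gradient i = (315.03 − 311.99) / 1070 = 3.04 / 1070 = 0.002841.
Q = Σ(K_i·b_i) · W · i = 166.3 × 295 × 0.002841 = 139.3 m³/day.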